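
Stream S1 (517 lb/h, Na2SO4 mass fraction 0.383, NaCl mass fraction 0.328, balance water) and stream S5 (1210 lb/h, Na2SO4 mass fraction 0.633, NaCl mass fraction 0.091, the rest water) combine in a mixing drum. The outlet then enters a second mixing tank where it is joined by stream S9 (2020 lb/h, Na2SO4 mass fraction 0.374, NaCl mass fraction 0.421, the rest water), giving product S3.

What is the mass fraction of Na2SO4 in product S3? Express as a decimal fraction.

Overall, product flow = 3747 lb/h.
Na2SO4 in = 517×0.383 + 1210×0.633 + 2020×0.374 = 1719.4 lb/h.
Na2SO4 fraction in S3 = 0.459.

0.459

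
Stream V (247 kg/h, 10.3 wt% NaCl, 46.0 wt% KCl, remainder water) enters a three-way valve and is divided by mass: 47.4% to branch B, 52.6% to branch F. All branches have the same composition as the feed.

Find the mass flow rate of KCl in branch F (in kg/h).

59.76 kg/h

Branch F total = 0.526×247 = 129.92 kg/h.
KCl in F = 0.460×129.92 = 59.764 kg/h.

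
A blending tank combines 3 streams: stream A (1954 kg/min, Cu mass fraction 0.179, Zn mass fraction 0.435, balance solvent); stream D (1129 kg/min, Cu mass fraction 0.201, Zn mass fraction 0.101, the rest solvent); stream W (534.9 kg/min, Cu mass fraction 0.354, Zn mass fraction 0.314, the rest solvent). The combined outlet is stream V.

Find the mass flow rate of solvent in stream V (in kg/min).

1720 kg/min

solvent out = solvent in = 1954×0.386 + 1129×0.698 + 534.9×0.332 = 1719.9 kg/min.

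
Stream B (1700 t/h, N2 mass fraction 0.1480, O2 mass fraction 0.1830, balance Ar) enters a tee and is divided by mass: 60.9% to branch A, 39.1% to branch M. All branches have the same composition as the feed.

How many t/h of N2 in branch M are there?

Branch M total = 0.391×1700 = 664.7 t/h.
N2 in M = 0.148×664.7 = 98.376 t/h.

98.38 t/h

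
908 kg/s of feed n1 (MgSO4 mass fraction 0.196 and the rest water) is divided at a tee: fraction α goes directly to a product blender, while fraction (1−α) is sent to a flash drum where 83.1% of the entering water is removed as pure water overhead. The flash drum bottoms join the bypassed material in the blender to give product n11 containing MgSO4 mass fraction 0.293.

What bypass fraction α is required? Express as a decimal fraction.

0.504

All 908×0.196 = 177.97 kg/s of MgSO4 reaches n11, so n11 = 177.97/0.293 = 607.4 kg/s and vapour = 300.6 kg/s.
The evaporator receives (1−α)·908 of feed at 0.804 water and removes 0.831 of that water:
0.831×0.804×(1−α)×908 = 300.6
(1−α) = 300.6/606.66 = 0.4955;  α = 0.5045.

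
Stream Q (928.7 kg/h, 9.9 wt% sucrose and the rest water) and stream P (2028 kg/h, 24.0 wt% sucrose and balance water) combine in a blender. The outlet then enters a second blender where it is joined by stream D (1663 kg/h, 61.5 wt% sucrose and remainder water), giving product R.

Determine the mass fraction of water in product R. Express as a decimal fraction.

Overall, product flow = 4619.7 kg/h.
water in = 928.7×0.901 + 2028×0.760 + 1663×0.385 = 3018.3 kg/h.
water fraction in R = 0.653.

0.653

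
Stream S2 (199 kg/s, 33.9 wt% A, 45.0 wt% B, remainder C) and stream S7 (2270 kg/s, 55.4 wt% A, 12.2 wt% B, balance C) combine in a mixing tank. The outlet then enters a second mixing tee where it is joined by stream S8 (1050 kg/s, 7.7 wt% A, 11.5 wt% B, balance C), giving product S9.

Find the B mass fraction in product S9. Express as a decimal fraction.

Overall, product flow = 3519 kg/s.
B in = 199×0.450 + 2270×0.122 + 1050×0.115 = 487.24 kg/s.
B fraction in S9 = 0.138.

0.138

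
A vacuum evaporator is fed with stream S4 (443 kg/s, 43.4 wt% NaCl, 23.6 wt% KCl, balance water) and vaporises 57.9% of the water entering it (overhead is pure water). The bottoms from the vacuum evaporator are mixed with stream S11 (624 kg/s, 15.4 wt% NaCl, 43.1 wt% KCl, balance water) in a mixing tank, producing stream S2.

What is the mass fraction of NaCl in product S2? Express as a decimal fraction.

0.294

Vapour removed = 0.579×0.330×443 = 84.644 kg/s; concentrate = 358.36 kg/s.
NaCl reaching the mixer = 192.26 (from concentrate) + 624×0.154 = 288.36 kg/s.
Product flow = 358.36 + 624 = 982.36 kg/s; NaCl fraction = 0.294.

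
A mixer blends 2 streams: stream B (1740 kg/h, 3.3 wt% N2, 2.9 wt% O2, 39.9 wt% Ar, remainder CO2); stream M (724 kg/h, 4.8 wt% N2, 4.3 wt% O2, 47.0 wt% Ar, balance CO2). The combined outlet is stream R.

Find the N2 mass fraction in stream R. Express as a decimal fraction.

0.037

Total flow out = 1740 + 724 = 2464 kg/h.
N2 in = 1740×0.033 + 724×0.048 = 92.172 kg/h.
N2 mass fraction in R = 92.172/2464 = 0.037.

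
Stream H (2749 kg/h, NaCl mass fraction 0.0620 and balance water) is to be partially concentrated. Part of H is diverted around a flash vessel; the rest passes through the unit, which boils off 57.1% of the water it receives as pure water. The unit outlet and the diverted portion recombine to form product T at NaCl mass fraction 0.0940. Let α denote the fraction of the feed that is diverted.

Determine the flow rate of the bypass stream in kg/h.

1002 kg/h

All 2749×0.062 = 170.44 kg/h of NaCl reaches T, so T = 170.44/0.094 = 1813.2 kg/h and vapour = 935.83 kg/h.
The evaporator receives (1−α)·2749 of feed at 0.938 water and removes 0.571 of that water:
0.571×0.938×(1−α)×2749 = 935.83
(1−α) = 935.83/1472.4 = 0.6356;  α = 0.3644.
Bypass flow = 0.3644×2749 = 1001.7 kg/h.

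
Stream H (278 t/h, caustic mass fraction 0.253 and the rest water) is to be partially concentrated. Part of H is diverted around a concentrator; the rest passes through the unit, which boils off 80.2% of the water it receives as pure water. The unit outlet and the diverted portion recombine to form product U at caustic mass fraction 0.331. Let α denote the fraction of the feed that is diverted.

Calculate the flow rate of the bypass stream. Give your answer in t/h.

168.7 t/h

All 278×0.253 = 70.334 t/h of caustic reaches U, so U = 70.334/0.331 = 212.49 t/h and vapour = 65.511 t/h.
The evaporator receives (1−α)·278 of feed at 0.747 water and removes 0.802 of that water:
0.802×0.747×(1−α)×278 = 65.511
(1−α) = 65.511/166.55 = 0.3933;  α = 0.6067.
Bypass flow = 0.6067×278 = 168.65 t/h.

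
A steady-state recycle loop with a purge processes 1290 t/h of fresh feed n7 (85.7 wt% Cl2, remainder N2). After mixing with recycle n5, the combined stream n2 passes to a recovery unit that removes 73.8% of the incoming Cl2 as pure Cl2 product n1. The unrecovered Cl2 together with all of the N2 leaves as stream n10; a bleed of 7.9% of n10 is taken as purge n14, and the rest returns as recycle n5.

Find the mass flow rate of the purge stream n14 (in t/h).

214.6 t/h

N2 enters only via n7 and leaves only via the purge: 1290×0.143 = 0.079×(N2 in n10), and the recovery unit passes all N2, so N2 in n2 = N2 in n10 = 2335.1 t/h.
Cl2 in n2: m_A = 1290×0.857 + (1−0.079)·(1−0.738)·m_A, so m_A = 1105.5/0.7587 = 1457.1 t/h.
n10 = (1−0.738)×1457.1 + 2335.1 = 2716.8 t/h.
Purge n14 = 0.079×2716.8 = 214.63 t/h.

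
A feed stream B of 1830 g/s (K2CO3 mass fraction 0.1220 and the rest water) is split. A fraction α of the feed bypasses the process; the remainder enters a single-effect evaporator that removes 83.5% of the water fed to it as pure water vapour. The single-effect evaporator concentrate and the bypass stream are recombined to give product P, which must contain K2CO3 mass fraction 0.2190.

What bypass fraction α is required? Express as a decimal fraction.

All 1830×0.122 = 223.26 g/s of K2CO3 reaches P, so P = 223.26/0.219 = 1019.5 g/s and vapour = 810.55 g/s.
The evaporator receives (1−α)·1830 of feed at 0.878 water and removes 0.835 of that water:
0.835×0.878×(1−α)×1830 = 810.55
(1−α) = 810.55/1341.6 = 0.6042;  α = 0.3958.

0.396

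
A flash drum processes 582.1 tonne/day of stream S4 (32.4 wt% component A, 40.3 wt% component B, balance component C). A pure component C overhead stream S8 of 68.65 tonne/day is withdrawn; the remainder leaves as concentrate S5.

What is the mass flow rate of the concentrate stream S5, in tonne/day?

Concentrate = 582.1 − 68.65 = 513.45 tonne/day.

513.5 tonne/day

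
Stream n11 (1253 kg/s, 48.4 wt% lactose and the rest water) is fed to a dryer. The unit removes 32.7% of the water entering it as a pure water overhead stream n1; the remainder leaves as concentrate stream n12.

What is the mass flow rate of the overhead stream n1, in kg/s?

water entering = 1253×0.516 = 646.55 kg/s; overhead removed = 0.327×646.55 = 211.42 kg/s.

211.4 kg/s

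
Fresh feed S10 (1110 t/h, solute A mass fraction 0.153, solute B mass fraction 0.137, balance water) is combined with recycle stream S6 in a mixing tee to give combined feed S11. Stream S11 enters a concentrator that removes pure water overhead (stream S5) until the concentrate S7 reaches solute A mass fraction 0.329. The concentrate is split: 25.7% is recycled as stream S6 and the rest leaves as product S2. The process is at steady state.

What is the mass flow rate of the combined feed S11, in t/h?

1289 t/h

Overall solute A balance (none leaves overhead): solute A in fresh feed = solute A in product, i.e. 1110×0.153 = (1−0.257)·S7·0.329.
S7 = 169.83/(0.329×0.743) = 694.75 t/h.
Recycle S6 = 0.257×694.75 = 178.55 t/h.
Combined feed S11 = 1110 + 178.55 = 1288.6 t/h.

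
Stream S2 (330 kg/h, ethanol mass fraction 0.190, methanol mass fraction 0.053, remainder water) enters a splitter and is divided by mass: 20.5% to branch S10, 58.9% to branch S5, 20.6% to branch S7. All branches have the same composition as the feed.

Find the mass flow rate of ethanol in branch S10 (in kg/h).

Branch S10 total = 0.205×330 = 67.65 kg/h.
ethanol in S10 = 0.190×67.65 = 12.853 kg/h.

12.85 kg/h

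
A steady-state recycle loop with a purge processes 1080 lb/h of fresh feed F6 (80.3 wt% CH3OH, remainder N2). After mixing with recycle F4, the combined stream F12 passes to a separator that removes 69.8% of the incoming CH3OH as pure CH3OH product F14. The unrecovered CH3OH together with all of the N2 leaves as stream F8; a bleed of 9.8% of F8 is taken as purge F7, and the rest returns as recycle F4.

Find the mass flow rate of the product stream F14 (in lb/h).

CH3OH in F12: m_A = 1080×0.803 + (1−0.098)·(1−0.698)·m_A, so m_A = 867.24/0.7276 = 1191.9 lb/h.
Product F14 = 0.698×1191.9 = 831.96 lb/h.

832 lb/h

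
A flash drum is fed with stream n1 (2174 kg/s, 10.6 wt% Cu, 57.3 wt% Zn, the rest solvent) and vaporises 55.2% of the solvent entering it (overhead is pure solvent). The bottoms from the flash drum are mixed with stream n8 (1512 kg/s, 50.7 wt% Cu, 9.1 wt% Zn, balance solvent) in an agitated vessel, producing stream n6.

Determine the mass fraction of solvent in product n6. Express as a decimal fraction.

Vapour removed = 0.552×0.321×2174 = 385.22 kg/s; concentrate = 1788.8 kg/s.
solvent reaching the mixer = 312.64 (from concentrate) + 1512×0.402 = 920.46 kg/s.
Product flow = 1788.8 + 1512 = 3300.8 kg/s; solvent fraction = 0.2789.

0.2789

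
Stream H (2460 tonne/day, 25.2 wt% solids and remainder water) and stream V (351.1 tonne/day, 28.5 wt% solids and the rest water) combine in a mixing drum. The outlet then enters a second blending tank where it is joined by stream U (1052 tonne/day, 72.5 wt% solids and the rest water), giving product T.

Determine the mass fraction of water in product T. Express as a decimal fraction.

0.616

Overall, product flow = 3863.1 tonne/day.
water in = 2460×0.748 + 351.1×0.715 + 1052×0.275 = 2380.4 tonne/day.
water fraction in T = 0.616.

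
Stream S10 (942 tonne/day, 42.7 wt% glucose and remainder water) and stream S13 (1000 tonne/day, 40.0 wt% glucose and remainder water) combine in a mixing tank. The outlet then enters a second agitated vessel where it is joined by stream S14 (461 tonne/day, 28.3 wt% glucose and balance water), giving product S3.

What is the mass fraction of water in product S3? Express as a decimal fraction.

0.612

Overall, product flow = 2403 tonne/day.
water in = 942×0.573 + 1000×0.600 + 461×0.717 = 1470.3 tonne/day.
water fraction in S3 = 0.612.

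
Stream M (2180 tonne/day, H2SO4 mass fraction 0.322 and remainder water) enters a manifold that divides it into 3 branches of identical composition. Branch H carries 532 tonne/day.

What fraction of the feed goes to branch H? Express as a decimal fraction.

Fraction to H = 532/2180 = 0.2440.

0.244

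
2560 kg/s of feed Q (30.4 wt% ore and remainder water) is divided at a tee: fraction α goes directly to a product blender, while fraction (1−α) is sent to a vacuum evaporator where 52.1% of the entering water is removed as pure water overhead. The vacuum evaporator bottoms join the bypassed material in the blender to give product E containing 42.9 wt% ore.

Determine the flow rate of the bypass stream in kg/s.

502.9 kg/s

All 2560×0.304 = 778.24 kg/s of ore reaches E, so E = 778.24/0.429 = 1814.1 kg/s and vapour = 745.92 kg/s.
The evaporator receives (1−α)·2560 of feed at 0.696 water and removes 0.521 of that water:
0.521×0.696×(1−α)×2560 = 745.92
(1−α) = 745.92/928.3 = 0.8035;  α = 0.1965.
Bypass flow = 0.1965×2560 = 502.95 kg/s.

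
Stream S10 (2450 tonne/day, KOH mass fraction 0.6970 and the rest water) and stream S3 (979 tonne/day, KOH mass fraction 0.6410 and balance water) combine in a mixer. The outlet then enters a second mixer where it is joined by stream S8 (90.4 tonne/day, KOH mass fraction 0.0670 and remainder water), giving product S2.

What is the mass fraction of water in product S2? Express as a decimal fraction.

Overall, product flow = 3519.4 tonne/day.
water in = 2450×0.303 + 979×0.359 + 90.4×0.933 = 1178.2 tonne/day.
water fraction in S2 = 0.3348.

0.3348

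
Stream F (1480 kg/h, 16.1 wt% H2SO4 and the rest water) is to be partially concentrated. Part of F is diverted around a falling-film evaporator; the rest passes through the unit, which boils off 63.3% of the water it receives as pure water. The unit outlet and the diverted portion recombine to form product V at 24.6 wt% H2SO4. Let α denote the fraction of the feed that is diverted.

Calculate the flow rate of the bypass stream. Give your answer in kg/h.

517.1 kg/h

All 1480×0.161 = 238.28 kg/h of H2SO4 reaches V, so V = 238.28/0.246 = 968.62 kg/h and vapour = 511.38 kg/h.
The evaporator receives (1−α)·1480 of feed at 0.839 water and removes 0.633 of that water:
0.633×0.839×(1−α)×1480 = 511.38
(1−α) = 511.38/786.01 = 0.6506;  α = 0.3494.
Bypass flow = 0.3494×1480 = 517.1 kg/h.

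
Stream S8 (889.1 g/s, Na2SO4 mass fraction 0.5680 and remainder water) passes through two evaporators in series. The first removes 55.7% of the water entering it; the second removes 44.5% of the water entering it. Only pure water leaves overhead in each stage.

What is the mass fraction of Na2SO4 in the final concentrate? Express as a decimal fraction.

0.8425

water in feed = 889.1×0.432 = 384.09 g/s.
After stage 1: water left = (1−0.557)×384.09 = 170.15; stream total = 675.16 g/s.
After stage 2: water left = (1−0.445)×170.15 = 94.435; final concentrate = 599.44 g/s.
Na2SO4 fraction = 505.01/599.44 = 0.8425.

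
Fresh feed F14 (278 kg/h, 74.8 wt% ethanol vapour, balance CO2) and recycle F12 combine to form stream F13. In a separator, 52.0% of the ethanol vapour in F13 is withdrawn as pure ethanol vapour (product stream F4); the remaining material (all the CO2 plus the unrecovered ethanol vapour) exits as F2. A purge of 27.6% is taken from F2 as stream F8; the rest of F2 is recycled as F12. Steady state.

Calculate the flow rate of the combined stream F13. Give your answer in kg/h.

572.5 kg/h

CO2 enters only via F14 and leaves only via the purge: 278×0.252 = 0.276×(CO2 in F2), and the separator passes all CO2, so CO2 in F13 = CO2 in F2 = 253.83 kg/h.
ethanol vapour in F13: m_A = 278×0.748 + (1−0.276)·(1−0.520)·m_A, so m_A = 207.94/0.6525 = 318.7 kg/h.
F13 = 318.7 + 253.83 = 572.52 kg/h.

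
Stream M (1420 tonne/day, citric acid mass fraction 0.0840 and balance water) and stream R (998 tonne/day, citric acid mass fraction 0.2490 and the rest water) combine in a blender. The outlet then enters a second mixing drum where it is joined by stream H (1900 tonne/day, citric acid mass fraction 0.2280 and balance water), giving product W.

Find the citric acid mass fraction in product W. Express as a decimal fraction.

Overall, product flow = 4318 tonne/day.
citric acid in = 1420×0.084 + 998×0.249 + 1900×0.228 = 800.98 tonne/day.
citric acid fraction in W = 0.1855.

0.1855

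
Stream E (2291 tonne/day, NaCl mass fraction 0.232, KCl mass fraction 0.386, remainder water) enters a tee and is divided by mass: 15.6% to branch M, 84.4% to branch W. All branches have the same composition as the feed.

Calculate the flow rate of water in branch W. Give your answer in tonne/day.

738.6 tonne/day

Branch W total = 0.844×2291 = 1933.6 tonne/day.
water in W = 0.382×1933.6 = 738.64 tonne/day.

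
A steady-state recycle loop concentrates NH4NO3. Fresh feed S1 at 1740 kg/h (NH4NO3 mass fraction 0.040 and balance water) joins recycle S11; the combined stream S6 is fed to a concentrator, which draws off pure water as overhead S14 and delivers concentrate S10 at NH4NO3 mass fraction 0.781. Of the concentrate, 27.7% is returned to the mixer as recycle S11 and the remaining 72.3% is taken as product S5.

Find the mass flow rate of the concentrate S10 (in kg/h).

123.3 kg/h

Overall NH4NO3 balance (none leaves overhead): NH4NO3 in fresh feed = NH4NO3 in product, i.e. 1740×0.040 = (1−0.277)·S10·0.781.
S10 = 69.6/(0.781×0.723) = 123.26 kg/h.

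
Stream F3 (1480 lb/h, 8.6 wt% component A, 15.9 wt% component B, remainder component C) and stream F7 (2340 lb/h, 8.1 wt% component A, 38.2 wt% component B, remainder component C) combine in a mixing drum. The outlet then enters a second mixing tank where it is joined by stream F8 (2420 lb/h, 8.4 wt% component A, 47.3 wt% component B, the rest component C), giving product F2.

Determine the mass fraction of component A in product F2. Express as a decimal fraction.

Overall, product flow = 6240 lb/h.
component A in = 1480×0.086 + 2340×0.081 + 2420×0.084 = 520.1 lb/h.
component A fraction in F2 = 0.083.

0.083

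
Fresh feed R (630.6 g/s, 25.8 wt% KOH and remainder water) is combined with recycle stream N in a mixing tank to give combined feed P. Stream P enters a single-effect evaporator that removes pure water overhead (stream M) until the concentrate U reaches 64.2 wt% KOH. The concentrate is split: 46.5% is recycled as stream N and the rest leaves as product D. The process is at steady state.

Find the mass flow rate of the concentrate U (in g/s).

Overall KOH balance (none leaves overhead): KOH in fresh feed = KOH in product, i.e. 630.6×0.258 = (1−0.465)·U·0.642.
U = 162.69/(0.642×0.535) = 473.68 g/s.

473.7 g/s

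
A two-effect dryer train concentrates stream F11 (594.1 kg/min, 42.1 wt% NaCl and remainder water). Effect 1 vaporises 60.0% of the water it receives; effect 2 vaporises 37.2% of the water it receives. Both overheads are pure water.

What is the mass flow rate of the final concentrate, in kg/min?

336.5 kg/min

water in feed = 594.1×0.579 = 343.98 kg/min.
After stage 1: water left = (1−0.600)×343.98 = 137.59; stream total = 387.71 kg/min.
After stage 2: water left = (1−0.372)×137.59 = 86.409; final concentrate = 336.52 kg/min.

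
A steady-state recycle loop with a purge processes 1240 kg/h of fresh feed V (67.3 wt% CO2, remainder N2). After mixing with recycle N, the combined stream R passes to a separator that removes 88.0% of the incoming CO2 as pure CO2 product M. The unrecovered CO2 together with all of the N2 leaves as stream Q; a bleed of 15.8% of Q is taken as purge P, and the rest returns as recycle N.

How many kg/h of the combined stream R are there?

3495 kg/h

N2 enters only via V and leaves only via the purge: 1240×0.327 = 0.158×(N2 in Q), and the separator passes all N2, so N2 in R = N2 in Q = 2566.3 kg/h.
CO2 in R: m_A = 1240×0.673 + (1−0.158)·(1−0.880)·m_A, so m_A = 834.52/0.8990 = 928.32 kg/h.
R = 928.32 + 2566.3 = 3494.6 kg/h.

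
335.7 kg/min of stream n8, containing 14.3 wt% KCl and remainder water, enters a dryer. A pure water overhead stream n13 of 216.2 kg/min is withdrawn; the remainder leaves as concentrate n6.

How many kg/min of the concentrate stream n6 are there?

Concentrate = 335.7 − 216.2 = 119.5 kg/min.

119.5 kg/min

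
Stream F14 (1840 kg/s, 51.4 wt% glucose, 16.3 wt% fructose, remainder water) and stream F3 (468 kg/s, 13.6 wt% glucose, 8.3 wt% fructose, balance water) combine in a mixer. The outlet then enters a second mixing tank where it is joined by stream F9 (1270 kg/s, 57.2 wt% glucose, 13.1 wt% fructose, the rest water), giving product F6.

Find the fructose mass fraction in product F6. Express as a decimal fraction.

0.141

Overall, product flow = 3578 kg/s.
fructose in = 1840×0.163 + 468×0.083 + 1270×0.131 = 505.13 kg/s.
fructose fraction in F6 = 0.141.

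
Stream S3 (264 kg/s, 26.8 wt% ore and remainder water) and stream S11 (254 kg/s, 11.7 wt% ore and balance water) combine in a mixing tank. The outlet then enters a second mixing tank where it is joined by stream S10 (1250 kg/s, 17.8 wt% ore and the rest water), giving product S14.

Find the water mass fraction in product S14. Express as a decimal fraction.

Overall, product flow = 1768 kg/s.
water in = 264×0.732 + 254×0.883 + 1250×0.822 = 1445 kg/s.
water fraction in S14 = 0.817.

0.817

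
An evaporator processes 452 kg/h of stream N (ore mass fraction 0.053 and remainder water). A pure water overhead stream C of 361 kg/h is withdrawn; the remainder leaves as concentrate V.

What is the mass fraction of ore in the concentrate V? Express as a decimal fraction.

ore is not removed: 452×0.053 = 23.956 kg/h of ore enters V.
Concentrate = 452 − 361 = 91 kg/h.
Mass fraction = 23.956/91 = 0.263.

0.263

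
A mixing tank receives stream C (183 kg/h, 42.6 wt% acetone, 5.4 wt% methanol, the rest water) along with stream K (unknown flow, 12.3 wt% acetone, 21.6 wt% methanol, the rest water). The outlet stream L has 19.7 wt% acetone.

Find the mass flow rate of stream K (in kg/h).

566.3 kg/h

Let K be the unknown flow. Total out = 183 + K.
acetone balance: 77.958 + 0.123·K = 0.197·(183 + K)
(0.123 − 0.197)·K = 0.197×183 − 77.958 = -41.907
K = -41.907 / -0.074 = 566.31 kg/h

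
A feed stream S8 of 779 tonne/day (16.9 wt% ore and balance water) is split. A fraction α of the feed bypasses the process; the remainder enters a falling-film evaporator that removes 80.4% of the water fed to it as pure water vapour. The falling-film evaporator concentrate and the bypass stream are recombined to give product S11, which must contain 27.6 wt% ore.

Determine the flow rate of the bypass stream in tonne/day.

All 779×0.169 = 131.65 tonne/day of ore reaches S11, so S11 = 131.65/0.276 = 477 tonne/day and vapour = 302 tonne/day.
The evaporator receives (1−α)·779 of feed at 0.831 water and removes 0.804 of that water:
0.804×0.831×(1−α)×779 = 302
(1−α) = 302/520.47 = 0.5803;  α = 0.4197.
Bypass flow = 0.4197×779 = 326.98 tonne/day.

327 tonne/day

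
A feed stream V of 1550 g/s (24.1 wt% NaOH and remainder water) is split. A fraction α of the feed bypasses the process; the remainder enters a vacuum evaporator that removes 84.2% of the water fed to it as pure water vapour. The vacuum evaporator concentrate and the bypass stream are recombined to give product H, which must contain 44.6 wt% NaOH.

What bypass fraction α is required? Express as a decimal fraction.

0.281

All 1550×0.241 = 373.55 g/s of NaOH reaches H, so H = 373.55/0.446 = 837.56 g/s and vapour = 712.44 g/s.
The evaporator receives (1−α)·1550 of feed at 0.759 water and removes 0.842 of that water:
0.842×0.759×(1−α)×1550 = 712.44
(1−α) = 712.44/990.57 = 0.7192;  α = 0.2808.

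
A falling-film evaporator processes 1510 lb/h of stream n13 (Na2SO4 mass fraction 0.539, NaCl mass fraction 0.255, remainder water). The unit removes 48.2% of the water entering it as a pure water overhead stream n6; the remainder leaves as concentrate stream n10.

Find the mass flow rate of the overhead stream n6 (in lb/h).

149.9 lb/h

water entering = 1510×0.206 = 311.06 lb/h; overhead removed = 0.482×311.06 = 149.93 lb/h.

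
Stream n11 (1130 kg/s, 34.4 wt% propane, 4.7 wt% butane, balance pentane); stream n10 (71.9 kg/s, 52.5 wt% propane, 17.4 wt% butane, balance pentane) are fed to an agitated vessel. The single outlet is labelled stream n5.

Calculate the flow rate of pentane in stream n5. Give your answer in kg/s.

pentane out = pentane in = 1130×0.609 + 71.9×0.301 = 709.81 kg/s.

709.8 kg/s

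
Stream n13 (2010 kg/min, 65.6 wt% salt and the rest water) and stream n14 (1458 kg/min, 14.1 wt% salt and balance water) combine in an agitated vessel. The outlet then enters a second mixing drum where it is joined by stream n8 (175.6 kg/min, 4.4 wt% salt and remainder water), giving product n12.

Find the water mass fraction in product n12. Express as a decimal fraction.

0.5796

Overall, product flow = 3643.6 kg/min.
water in = 2010×0.344 + 1458×0.859 + 175.6×0.956 = 2111.7 kg/min.
water fraction in n12 = 0.5796.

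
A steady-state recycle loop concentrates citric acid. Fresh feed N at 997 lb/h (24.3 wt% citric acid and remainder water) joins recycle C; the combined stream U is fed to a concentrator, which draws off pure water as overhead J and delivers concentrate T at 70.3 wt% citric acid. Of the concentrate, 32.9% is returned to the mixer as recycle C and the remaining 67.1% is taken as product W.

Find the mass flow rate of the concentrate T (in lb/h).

Overall citric acid balance (none leaves overhead): citric acid in fresh feed = citric acid in product, i.e. 997×0.243 = (1−0.329)·T·0.703.
T = 242.27/(0.703×0.671) = 513.6 lb/h.

513.6 lb/h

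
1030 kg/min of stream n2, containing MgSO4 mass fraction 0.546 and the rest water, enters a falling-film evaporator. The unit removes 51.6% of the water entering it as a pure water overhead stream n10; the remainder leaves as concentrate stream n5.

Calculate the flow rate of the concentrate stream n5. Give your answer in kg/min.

water entering = 1030×0.454 = 467.62 kg/min; overhead removed = 0.516×467.62 = 241.29 kg/min.
Concentrate = 1030 − 241.29 = 788.71 kg/min.

788.7 kg/min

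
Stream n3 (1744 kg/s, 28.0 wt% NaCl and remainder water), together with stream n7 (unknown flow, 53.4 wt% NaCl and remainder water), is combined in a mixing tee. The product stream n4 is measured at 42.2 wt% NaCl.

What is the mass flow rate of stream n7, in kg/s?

Let n7 be the unknown flow. Total out = 1744 + n7.
NaCl balance: 488.32 + 0.534·n7 = 0.422·(1744 + n7)
(0.534 − 0.422)·n7 = 0.422×1744 − 488.32 = 247.65
n7 = 247.65 / 0.112 = 2211.1 kg/s

2211 kg/s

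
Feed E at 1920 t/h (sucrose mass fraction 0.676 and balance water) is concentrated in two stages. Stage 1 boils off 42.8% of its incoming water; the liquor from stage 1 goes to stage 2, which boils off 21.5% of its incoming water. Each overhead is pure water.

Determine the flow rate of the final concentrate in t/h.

water in feed = 1920×0.324 = 622.08 t/h.
After stage 1: water left = (1−0.428)×622.08 = 355.83; stream total = 1653.7 t/h.
After stage 2: water left = (1−0.215)×355.83 = 279.33; final concentrate = 1577.2 t/h.

1577 t/h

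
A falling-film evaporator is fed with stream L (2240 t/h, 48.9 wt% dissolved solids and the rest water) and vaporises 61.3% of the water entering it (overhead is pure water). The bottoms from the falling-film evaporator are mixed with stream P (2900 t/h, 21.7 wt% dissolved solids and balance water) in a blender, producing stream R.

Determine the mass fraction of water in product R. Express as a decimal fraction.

0.611

Vapour removed = 0.613×0.511×2240 = 701.66 t/h; concentrate = 1538.3 t/h.
water reaching the mixer = 442.98 (from concentrate) + 2900×0.783 = 2713.7 t/h.
Product flow = 1538.3 + 2900 = 4438.3 t/h; water fraction = 0.611.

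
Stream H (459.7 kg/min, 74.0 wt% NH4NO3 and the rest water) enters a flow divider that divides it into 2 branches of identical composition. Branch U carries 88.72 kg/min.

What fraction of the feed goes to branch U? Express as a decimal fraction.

Fraction to U = 88.72/459.7 = 0.1930.

0.193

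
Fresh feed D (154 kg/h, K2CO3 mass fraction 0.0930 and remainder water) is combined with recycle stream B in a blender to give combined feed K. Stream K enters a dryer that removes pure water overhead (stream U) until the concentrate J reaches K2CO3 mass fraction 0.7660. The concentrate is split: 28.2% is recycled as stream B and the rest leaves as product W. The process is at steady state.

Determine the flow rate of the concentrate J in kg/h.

Overall K2CO3 balance (none leaves overhead): K2CO3 in fresh feed = K2CO3 in product, i.e. 154×0.093 = (1−0.282)·J·0.766.
J = 14.322/(0.766×0.718) = 26.041 kg/h.

26.04 kg/h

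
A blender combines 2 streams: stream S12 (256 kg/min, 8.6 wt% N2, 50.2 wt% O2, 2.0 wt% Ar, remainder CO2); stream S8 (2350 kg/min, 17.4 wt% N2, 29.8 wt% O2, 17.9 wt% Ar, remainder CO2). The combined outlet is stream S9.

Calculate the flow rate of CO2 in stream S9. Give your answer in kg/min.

920.5 kg/min

CO2 out = CO2 in = 256×0.392 + 2350×0.349 = 920.5 kg/min.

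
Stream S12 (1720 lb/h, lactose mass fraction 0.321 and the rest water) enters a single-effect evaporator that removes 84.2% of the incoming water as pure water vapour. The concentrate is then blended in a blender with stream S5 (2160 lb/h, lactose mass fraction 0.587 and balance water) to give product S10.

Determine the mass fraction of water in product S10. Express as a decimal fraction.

0.372

Vapour removed = 0.842×0.679×1720 = 983.35 lb/h; concentrate = 736.65 lb/h.
water reaching the mixer = 184.53 (from concentrate) + 2160×0.413 = 1076.6 lb/h.
Product flow = 736.65 + 2160 = 2896.6 lb/h; water fraction = 0.372.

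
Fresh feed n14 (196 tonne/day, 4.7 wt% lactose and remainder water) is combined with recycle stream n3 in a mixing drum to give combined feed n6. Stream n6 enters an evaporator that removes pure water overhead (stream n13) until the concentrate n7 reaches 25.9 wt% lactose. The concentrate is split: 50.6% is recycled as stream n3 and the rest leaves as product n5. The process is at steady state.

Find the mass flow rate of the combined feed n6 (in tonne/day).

232.4 tonne/day

Overall lactose balance (none leaves overhead): lactose in fresh feed = lactose in product, i.e. 196×0.047 = (1−0.506)·n7·0.259.
n7 = 9.212/(0.259×0.494) = 71.999 tonne/day.
Recycle n3 = 0.506×71.999 = 36.432 tonne/day.
Combined feed n6 = 196 + 36.432 = 232.43 tonne/day.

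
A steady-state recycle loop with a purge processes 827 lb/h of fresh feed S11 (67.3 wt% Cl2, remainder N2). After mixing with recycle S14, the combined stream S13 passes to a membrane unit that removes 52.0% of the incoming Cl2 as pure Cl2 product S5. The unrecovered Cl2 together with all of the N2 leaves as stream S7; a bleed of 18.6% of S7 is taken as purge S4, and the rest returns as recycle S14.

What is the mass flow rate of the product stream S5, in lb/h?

Cl2 in S13: m_A = 827×0.673 + (1−0.186)·(1−0.520)·m_A, so m_A = 556.57/0.6093 = 913.49 lb/h.
Product S5 = 0.520×913.49 = 475.01 lb/h.

475 lb/h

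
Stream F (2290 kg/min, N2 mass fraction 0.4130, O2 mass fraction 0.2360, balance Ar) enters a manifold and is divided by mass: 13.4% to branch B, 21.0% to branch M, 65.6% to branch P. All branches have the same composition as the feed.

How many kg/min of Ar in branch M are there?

Branch M total = 0.210×2290 = 480.9 kg/min.
Ar in M = 0.351×480.9 = 168.8 kg/min.

168.8 kg/min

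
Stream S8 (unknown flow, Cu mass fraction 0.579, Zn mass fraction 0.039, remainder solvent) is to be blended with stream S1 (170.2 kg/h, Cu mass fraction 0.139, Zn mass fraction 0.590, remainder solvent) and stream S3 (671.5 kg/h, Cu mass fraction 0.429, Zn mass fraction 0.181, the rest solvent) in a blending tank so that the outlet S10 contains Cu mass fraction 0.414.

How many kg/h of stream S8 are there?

Let S8 be the unknown flow. Total out = 841.7 + S8.
Cu balance: 311.73 + 0.579·S8 = 0.414·(841.7 + S8)
(0.579 − 0.414)·S8 = 0.414×841.7 − 311.73 = 36.733
S8 = 36.733 / 0.165 = 222.62 kg/h

222.6 kg/h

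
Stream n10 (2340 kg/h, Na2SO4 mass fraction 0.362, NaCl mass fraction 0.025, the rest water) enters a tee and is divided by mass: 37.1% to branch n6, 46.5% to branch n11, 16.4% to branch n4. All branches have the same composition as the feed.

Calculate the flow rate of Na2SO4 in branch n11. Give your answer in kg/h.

393.9 kg/h

Branch n11 total = 0.465×2340 = 1088.1 kg/h.
Na2SO4 in n11 = 0.362×1088.1 = 393.89 kg/h.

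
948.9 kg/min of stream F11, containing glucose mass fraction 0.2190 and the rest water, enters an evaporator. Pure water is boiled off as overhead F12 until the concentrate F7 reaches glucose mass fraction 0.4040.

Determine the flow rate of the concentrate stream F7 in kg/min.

514.4 kg/min

glucose is conserved: 948.9×0.219 = 207.81 kg/min all reports to the concentrate.
Concentrate = 207.81/(target fraction) = 514.38 kg/min.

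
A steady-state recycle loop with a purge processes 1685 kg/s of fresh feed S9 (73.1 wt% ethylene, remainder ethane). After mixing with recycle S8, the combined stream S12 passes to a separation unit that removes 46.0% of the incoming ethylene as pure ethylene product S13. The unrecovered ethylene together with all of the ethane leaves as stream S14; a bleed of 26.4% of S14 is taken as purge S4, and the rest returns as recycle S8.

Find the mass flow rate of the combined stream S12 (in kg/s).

ethane enters only via S9 and leaves only via the purge: 1685×0.269 = 0.264×(ethane in S14), and the separation unit passes all ethane, so ethane in S12 = ethane in S14 = 1716.9 kg/s.
ethylene in S12: m_A = 1685×0.731 + (1−0.264)·(1−0.460)·m_A, so m_A = 1231.7/0.6026 = 2044.2 kg/s.
S12 = 2044.2 + 1716.9 = 3761.1 kg/s.

3761 kg/s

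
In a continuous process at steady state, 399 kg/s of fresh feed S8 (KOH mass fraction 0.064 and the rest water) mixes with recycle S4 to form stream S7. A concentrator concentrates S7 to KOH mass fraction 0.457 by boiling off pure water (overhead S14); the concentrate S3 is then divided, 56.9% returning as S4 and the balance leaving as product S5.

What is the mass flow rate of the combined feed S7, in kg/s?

472.8 kg/s

Overall KOH balance (none leaves overhead): KOH in fresh feed = KOH in product, i.e. 399×0.064 = (1−0.569)·S3·0.457.
S3 = 25.536/(0.457×0.431) = 129.65 kg/s.
Recycle S4 = 0.569×129.65 = 73.769 kg/s.
Combined feed S7 = 399 + 73.769 = 472.77 kg/s.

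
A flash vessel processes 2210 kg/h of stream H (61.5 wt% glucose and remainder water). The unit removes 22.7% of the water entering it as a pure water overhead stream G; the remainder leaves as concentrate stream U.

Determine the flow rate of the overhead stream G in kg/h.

water entering = 2210×0.385 = 850.85 kg/h; overhead removed = 0.227×850.85 = 193.14 kg/h.

193.1 kg/h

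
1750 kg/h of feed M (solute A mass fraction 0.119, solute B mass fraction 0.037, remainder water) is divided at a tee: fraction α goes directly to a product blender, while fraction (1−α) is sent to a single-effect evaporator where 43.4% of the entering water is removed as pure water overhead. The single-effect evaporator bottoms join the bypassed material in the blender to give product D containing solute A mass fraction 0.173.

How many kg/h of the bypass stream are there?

All 1750×0.119 = 208.25 kg/h of solute A reaches D, so D = 208.25/0.173 = 1203.8 kg/h and vapour = 546.24 kg/h.
The evaporator receives (1−α)·1750 of feed at 0.844 water and removes 0.434 of that water:
0.434×0.844×(1−α)×1750 = 546.24
(1−α) = 546.24/641.02 = 0.8521;  α = 0.1479.
Bypass flow = 0.1479×1750 = 258.74 kg/h.

258.7 kg/h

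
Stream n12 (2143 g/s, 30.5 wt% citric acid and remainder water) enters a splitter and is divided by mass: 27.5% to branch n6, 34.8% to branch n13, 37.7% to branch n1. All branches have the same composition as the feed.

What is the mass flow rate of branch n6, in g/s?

Branch n6 flow = 0.275×2143 = 589.33 g/s.

589.3 g/s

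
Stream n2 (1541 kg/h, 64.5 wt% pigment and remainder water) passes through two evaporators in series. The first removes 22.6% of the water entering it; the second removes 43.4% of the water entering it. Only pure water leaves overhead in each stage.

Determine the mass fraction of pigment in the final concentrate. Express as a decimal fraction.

0.8057

water in feed = 1541×0.355 = 547.05 kg/h.
After stage 1: water left = (1−0.226)×547.05 = 423.42; stream total = 1417.4 kg/h.
After stage 2: water left = (1−0.434)×423.42 = 239.66; final concentrate = 1233.6 kg/h.
pigment fraction = 993.95/1233.6 = 0.8057.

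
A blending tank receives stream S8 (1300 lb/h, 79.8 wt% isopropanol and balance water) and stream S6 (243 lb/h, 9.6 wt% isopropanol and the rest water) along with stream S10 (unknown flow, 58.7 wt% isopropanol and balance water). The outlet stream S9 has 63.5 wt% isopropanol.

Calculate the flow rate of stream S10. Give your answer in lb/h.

1686 lb/h

Let S10 be the unknown flow. Total out = 1543 + S10.
isopropanol balance: 1060.7 + 0.587·S10 = 0.635·(1543 + S10)
(0.587 − 0.635)·S10 = 0.635×1543 − 1060.7 = -80.923
S10 = -80.923 / -0.048 = 1685.9 lb/h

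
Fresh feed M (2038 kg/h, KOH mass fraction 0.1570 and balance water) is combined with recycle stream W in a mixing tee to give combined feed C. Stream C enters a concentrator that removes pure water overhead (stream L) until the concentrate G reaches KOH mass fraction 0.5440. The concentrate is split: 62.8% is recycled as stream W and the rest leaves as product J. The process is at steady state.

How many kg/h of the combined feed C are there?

3031 kg/h

Overall KOH balance (none leaves overhead): KOH in fresh feed = KOH in product, i.e. 2038×0.157 = (1−0.628)·G·0.544.
G = 319.97/(0.544×0.372) = 1581.1 kg/h.
Recycle W = 0.628×1581.1 = 992.94 kg/h.
Combined feed C = 2038 + 992.94 = 3030.9 kg/h.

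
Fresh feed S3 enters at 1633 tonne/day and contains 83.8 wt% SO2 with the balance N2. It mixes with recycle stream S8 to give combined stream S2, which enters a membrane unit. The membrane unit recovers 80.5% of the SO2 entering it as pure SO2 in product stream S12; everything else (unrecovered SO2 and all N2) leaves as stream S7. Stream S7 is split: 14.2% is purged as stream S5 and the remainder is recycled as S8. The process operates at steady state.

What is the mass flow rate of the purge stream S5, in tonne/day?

310.1 tonne/day

N2 enters only via S3 and leaves only via the purge: 1633×0.162 = 0.142×(N2 in S7), and the membrane unit passes all N2, so N2 in S2 = N2 in S7 = 1863 tonne/day.
SO2 in S2: m_A = 1633×0.838 + (1−0.142)·(1−0.805)·m_A, so m_A = 1368.5/0.8327 = 1643.4 tonne/day.
S7 = (1−0.805)×1643.4 + 1863 = 2183.5 tonne/day.
Purge S5 = 0.142×2183.5 = 310.05 tonne/day.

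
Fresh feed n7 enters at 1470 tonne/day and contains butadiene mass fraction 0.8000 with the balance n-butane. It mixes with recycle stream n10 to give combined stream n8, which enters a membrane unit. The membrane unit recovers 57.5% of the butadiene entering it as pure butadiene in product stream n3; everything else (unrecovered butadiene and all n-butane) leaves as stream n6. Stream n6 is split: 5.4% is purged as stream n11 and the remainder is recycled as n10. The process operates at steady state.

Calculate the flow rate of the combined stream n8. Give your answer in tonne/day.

7411 tonne/day

n-butane enters only via n7 and leaves only via the purge: 1470×0.200 = 0.054×(n-butane in n6), and the membrane unit passes all n-butane, so n-butane in n8 = n-butane in n6 = 5444.4 tonne/day.
butadiene in n8: m_A = 1470×0.800 + (1−0.054)·(1−0.575)·m_A, so m_A = 1176/0.5979 = 1966.7 tonne/day.
n8 = 1966.7 + 5444.4 = 7411.2 tonne/day.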